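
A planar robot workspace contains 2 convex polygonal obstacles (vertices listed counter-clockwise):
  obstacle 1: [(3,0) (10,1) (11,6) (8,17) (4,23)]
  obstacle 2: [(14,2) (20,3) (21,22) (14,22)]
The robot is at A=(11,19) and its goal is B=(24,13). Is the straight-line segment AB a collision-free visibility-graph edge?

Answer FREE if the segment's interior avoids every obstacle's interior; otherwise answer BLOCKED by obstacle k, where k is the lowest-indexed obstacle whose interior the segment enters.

BLOCKED by obstacle 2

Obstacle 1 [(3,0) (10,1) (11,6) (8,17) (4,23)]:
  edge (3,0)–(10,1): clear
  edge (10,1)–(11,6): clear
  edge (11,6)–(8,17): clear
  edge (8,17)–(4,23): clear
  edge (4,23)–(3,0): clear
  midpoint (35/2,16) outside
  → clear
Obstacle 2 [(14,2) (20,3) (21,22) (14,22)]:
  edge (14,2)–(20,3): clear
  edge (20,3)–(21,22): crosses AB
  edge (21,22)–(14,22): clear
  edge (14,22)–(14,2): crosses AB
  → BLOCKED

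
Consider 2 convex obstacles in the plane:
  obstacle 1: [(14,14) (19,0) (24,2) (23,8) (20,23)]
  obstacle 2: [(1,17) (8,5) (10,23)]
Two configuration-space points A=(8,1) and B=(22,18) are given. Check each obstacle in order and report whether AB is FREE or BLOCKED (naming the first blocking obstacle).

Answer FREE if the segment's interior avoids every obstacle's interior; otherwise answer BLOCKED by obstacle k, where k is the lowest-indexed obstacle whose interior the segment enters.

Obstacle 1 [(14,14) (19,0) (24,2) (23,8) (20,23)]:
  edge (14,14)–(19,0): crosses AB
  edge (19,0)–(24,2): clear
  edge (24,2)–(23,8): clear
  edge (23,8)–(20,23): crosses AB
  edge (20,23)–(14,14): clear
  → BLOCKED
Obstacle 2 [(1,17) (8,5) (10,23)]:
  edge (1,17)–(8,5): clear
  edge (8,5)–(10,23): clear
  edge (10,23)–(1,17): clear
  midpoint (15,19/2) outside
  → clear

BLOCKED by obstacle 1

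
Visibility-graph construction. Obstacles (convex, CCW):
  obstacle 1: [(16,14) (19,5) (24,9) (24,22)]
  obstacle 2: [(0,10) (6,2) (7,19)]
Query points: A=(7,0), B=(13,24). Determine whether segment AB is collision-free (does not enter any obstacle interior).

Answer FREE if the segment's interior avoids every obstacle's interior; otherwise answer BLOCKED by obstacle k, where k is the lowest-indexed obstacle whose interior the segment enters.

Obstacle 1 [(16,14) (19,5) (24,9) (24,22)]:
  edge (16,14)–(19,5): clear
  edge (19,5)–(24,9): clear
  edge (24,9)–(24,22): clear
  edge (24,22)–(16,14): clear
  midpoint (10,12) outside
  → clear
Obstacle 2 [(0,10) (6,2) (7,19)]:
  edge (0,10)–(6,2): clear
  edge (6,2)–(7,19): clear
  edge (7,19)–(0,10): clear
  midpoint (10,12) outside
  → clear

FREE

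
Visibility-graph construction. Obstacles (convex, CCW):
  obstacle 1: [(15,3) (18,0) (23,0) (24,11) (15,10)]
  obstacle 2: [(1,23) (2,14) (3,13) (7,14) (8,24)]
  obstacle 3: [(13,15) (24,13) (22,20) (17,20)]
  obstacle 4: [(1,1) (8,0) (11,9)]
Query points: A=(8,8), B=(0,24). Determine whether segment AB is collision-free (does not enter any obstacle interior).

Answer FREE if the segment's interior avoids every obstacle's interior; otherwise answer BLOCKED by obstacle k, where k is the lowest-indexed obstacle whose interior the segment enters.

BLOCKED by obstacle 2

Obstacle 1 [(15,3) (18,0) (23,0) (24,11) (15,10)]:
  edge (15,3)–(18,0): clear
  edge (18,0)–(23,0): clear
  edge (23,0)–(24,11): clear
  edge (24,11)–(15,10): clear
  edge (15,10)–(15,3): clear
  midpoint (4,16) outside
  → clear
Obstacle 2 [(1,23) (2,14) (3,13) (7,14) (8,24)]:
  edge (1,23)–(2,14): crosses AB
  edge (2,14)–(3,13): clear
  edge (3,13)–(7,14): crosses AB
  edge (7,14)–(8,24): clear
  edge (8,24)–(1,23): clear
  → BLOCKED
Obstacle 3 [(13,15) (24,13) (22,20) (17,20)]:
  edge (13,15)–(24,13): clear
  edge (24,13)–(22,20): clear
  edge (22,20)–(17,20): clear
  edge (17,20)–(13,15): clear
  midpoint (4,16) outside
  → clear
Obstacle 4 [(1,1) (8,0) (11,9)]:
  edge (1,1)–(8,0): clear
  edge (8,0)–(11,9): clear
  edge (11,9)–(1,1): clear
  midpoint (4,16) outside
  → clear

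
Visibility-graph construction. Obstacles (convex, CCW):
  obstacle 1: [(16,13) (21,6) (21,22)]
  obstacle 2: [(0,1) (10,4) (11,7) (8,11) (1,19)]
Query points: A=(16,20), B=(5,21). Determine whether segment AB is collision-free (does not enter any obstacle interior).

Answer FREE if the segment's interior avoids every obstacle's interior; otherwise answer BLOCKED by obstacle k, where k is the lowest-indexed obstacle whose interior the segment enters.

FREE

Obstacle 1 [(16,13) (21,6) (21,22)]:
  edge (16,13)–(21,6): clear
  edge (21,6)–(21,22): clear
  edge (21,22)–(16,13): clear
  midpoint (21/2,41/2) outside
  → clear
Obstacle 2 [(0,1) (10,4) (11,7) (8,11) (1,19)]:
  edge (0,1)–(10,4): clear
  edge (10,4)–(11,7): clear
  edge (11,7)–(8,11): clear
  edge (8,11)–(1,19): clear
  edge (1,19)–(0,1): clear
  midpoint (21/2,41/2) outside
  → clear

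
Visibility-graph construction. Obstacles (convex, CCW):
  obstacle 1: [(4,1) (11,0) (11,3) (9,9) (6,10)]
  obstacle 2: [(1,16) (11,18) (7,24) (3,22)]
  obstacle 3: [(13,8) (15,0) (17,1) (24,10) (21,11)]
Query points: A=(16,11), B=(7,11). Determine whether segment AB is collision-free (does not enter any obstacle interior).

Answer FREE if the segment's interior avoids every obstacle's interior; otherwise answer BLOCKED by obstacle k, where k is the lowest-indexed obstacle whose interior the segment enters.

FREE

Obstacle 1 [(4,1) (11,0) (11,3) (9,9) (6,10)]:
  edge (4,1)–(11,0): clear
  edge (11,0)–(11,3): clear
  edge (11,3)–(9,9): clear
  edge (9,9)–(6,10): clear
  edge (6,10)–(4,1): clear
  midpoint (23/2,11) outside
  → clear
Obstacle 2 [(1,16) (11,18) (7,24) (3,22)]:
  edge (1,16)–(11,18): clear
  edge (11,18)–(7,24): clear
  edge (7,24)–(3,22): clear
  edge (3,22)–(1,16): clear
  midpoint (23/2,11) outside
  → clear
Obstacle 3 [(13,8) (15,0) (17,1) (24,10) (21,11)]:
  edge (13,8)–(15,0): clear
  edge (15,0)–(17,1): clear
  edge (17,1)–(24,10): clear
  edge (24,10)–(21,11): clear
  edge (21,11)–(13,8): clear
  midpoint (23/2,11) outside
  → clear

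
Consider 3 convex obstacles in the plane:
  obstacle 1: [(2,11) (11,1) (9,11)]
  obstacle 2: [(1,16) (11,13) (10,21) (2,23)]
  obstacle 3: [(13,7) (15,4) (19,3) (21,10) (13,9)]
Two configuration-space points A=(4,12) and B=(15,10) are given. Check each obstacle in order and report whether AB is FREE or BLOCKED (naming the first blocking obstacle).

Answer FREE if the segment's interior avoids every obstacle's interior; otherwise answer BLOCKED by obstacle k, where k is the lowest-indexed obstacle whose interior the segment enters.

FREE

Obstacle 1 [(2,11) (11,1) (9,11)]:
  edge (2,11)–(11,1): clear
  edge (11,1)–(9,11): clear
  edge (9,11)–(2,11): clear
  midpoint (19/2,11) outside
  → clear
Obstacle 2 [(1,16) (11,13) (10,21) (2,23)]:
  edge (1,16)–(11,13): clear
  edge (11,13)–(10,21): clear
  edge (10,21)–(2,23): clear
  edge (2,23)–(1,16): clear
  midpoint (19/2,11) outside
  → clear
Obstacle 3 [(13,7) (15,4) (19,3) (21,10) (13,9)]:
  edge (13,7)–(15,4): clear
  edge (15,4)–(19,3): clear
  edge (19,3)–(21,10): clear
  edge (21,10)–(13,9): clear
  edge (13,9)–(13,7): clear
  midpoint (19/2,11) outside
  → clear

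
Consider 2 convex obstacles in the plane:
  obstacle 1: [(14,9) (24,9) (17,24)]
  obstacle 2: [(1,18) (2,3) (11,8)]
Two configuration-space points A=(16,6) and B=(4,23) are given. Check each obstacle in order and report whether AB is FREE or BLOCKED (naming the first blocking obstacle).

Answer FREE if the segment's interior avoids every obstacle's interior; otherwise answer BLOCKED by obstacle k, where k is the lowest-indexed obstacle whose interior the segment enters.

FREE

Obstacle 1 [(14,9) (24,9) (17,24)]:
  edge (14,9)–(24,9): clear
  edge (24,9)–(17,24): clear
  edge (17,24)–(14,9): clear
  midpoint (10,29/2) outside
  → clear
Obstacle 2 [(1,18) (2,3) (11,8)]:
  edge (1,18)–(2,3): clear
  edge (2,3)–(11,8): clear
  edge (11,8)–(1,18): clear
  midpoint (10,29/2) outside
  → clear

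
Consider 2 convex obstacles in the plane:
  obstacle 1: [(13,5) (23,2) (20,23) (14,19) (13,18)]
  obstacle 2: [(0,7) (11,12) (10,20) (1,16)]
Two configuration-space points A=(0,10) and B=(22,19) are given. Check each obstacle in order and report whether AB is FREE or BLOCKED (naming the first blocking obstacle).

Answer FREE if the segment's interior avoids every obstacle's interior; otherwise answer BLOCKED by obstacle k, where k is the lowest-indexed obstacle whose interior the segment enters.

BLOCKED by obstacle 1

Obstacle 1 [(13,5) (23,2) (20,23) (14,19) (13,18)]:
  edge (13,5)–(23,2): clear
  edge (23,2)–(20,23): crosses AB
  edge (20,23)–(14,19): clear
  edge (14,19)–(13,18): clear
  edge (13,18)–(13,5): crosses AB
  → BLOCKED
Obstacle 2 [(0,7) (11,12) (10,20) (1,16)]:
  edge (0,7)–(11,12): clear
  edge (11,12)–(10,20): crosses AB
  edge (10,20)–(1,16): clear
  edge (1,16)–(0,7): crosses AB
  → BLOCKED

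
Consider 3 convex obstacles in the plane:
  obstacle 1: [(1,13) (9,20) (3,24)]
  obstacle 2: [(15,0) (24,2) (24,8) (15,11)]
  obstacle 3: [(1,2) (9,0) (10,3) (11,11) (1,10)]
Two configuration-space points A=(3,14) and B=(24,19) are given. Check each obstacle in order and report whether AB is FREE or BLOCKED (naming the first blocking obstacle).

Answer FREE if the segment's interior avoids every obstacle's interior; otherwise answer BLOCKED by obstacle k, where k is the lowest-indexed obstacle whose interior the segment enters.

Obstacle 1 [(1,13) (9,20) (3,24)]:
  edge (1,13)–(9,20): clear
  edge (9,20)–(3,24): clear
  edge (3,24)–(1,13): clear
  midpoint (27/2,33/2) outside
  → clear
Obstacle 2 [(15,0) (24,2) (24,8) (15,11)]:
  edge (15,0)–(24,2): clear
  edge (24,2)–(24,8): clear
  edge (24,8)–(15,11): clear
  edge (15,11)–(15,0): clear
  midpoint (27/2,33/2) outside
  → clear
Obstacle 3 [(1,2) (9,0) (10,3) (11,11) (1,10)]:
  edge (1,2)–(9,0): clear
  edge (9,0)–(10,3): clear
  edge (10,3)–(11,11): clear
  edge (11,11)–(1,10): clear
  edge (1,10)–(1,2): clear
  midpoint (27/2,33/2) outside
  → clear

FREE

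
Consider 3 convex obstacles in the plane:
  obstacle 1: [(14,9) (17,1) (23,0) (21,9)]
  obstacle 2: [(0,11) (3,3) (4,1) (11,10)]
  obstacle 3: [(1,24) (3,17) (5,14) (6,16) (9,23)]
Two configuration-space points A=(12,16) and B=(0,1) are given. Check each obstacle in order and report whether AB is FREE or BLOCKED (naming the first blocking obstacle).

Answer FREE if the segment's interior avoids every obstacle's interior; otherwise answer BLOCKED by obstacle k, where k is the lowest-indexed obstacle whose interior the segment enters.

Obstacle 1 [(14,9) (17,1) (23,0) (21,9)]:
  edge (14,9)–(17,1): clear
  edge (17,1)–(23,0): clear
  edge (23,0)–(21,9): clear
  edge (21,9)–(14,9): clear
  midpoint (6,17/2) outside
  → clear
Obstacle 2 [(0,11) (3,3) (4,1) (11,10)]:
  edge (0,11)–(3,3): crosses AB
  edge (3,3)–(4,1): clear
  edge (4,1)–(11,10): clear
  edge (11,10)–(0,11): crosses AB
  → BLOCKED
Obstacle 3 [(1,24) (3,17) (5,14) (6,16) (9,23)]:
  edge (1,24)–(3,17): clear
  edge (3,17)–(5,14): clear
  edge (5,14)–(6,16): clear
  edge (6,16)–(9,23): clear
  edge (9,23)–(1,24): clear
  midpoint (6,17/2) outside
  → clear

BLOCKED by obstacle 2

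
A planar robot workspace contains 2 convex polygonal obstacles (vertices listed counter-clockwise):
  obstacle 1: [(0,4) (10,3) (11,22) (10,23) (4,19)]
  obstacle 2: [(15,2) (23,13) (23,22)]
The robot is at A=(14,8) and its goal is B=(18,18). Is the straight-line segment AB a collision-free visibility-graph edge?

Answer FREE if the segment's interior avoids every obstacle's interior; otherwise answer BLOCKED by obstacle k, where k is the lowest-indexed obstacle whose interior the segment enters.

Obstacle 1 [(0,4) (10,3) (11,22) (10,23) (4,19)]:
  edge (0,4)–(10,3): clear
  edge (10,3)–(11,22): clear
  edge (11,22)–(10,23): clear
  edge (10,23)–(4,19): clear
  edge (4,19)–(0,4): clear
  midpoint (16,13) outside
  → clear
Obstacle 2 [(15,2) (23,13) (23,22)]:
  edge (15,2)–(23,13): clear
  edge (23,13)–(23,22): clear
  edge (23,22)–(15,2): clear
  midpoint (16,13) outside
  → clear

FREE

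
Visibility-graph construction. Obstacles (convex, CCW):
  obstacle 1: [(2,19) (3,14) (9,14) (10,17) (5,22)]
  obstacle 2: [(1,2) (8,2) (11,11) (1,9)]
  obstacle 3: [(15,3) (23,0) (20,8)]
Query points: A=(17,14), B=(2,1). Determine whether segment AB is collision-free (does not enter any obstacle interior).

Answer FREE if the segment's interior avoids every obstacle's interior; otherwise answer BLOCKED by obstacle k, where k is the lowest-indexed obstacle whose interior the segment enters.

BLOCKED by obstacle 2

Obstacle 1 [(2,19) (3,14) (9,14) (10,17) (5,22)]:
  edge (2,19)–(3,14): clear
  edge (3,14)–(9,14): clear
  edge (9,14)–(10,17): clear
  edge (10,17)–(5,22): clear
  edge (5,22)–(2,19): clear
  midpoint (19/2,15/2) outside
  → clear
Obstacle 2 [(1,2) (8,2) (11,11) (1,9)]:
  edge (1,2)–(8,2): crosses AB
  edge (8,2)–(11,11): crosses AB
  edge (11,11)–(1,9): clear
  edge (1,9)–(1,2): clear
  → BLOCKED
Obstacle 3 [(15,3) (23,0) (20,8)]:
  edge (15,3)–(23,0): clear
  edge (23,0)–(20,8): clear
  edge (20,8)–(15,3): clear
  midpoint (19/2,15/2) outside
  → clear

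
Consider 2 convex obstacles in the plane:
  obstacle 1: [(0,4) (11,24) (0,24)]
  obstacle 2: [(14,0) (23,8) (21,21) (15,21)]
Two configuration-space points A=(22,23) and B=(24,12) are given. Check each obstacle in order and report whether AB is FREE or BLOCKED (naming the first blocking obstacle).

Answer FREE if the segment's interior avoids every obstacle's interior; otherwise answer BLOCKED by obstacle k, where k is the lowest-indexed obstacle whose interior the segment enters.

Obstacle 1 [(0,4) (11,24) (0,24)]:
  edge (0,4)–(11,24): clear
  edge (11,24)–(0,24): clear
  edge (0,24)–(0,4): clear
  midpoint (23,35/2) outside
  → clear
Obstacle 2 [(14,0) (23,8) (21,21) (15,21)]:
  edge (14,0)–(23,8): clear
  edge (23,8)–(21,21): clear
  edge (21,21)–(15,21): clear
  edge (15,21)–(14,0): clear
  midpoint (23,35/2) outside
  → clear

FREE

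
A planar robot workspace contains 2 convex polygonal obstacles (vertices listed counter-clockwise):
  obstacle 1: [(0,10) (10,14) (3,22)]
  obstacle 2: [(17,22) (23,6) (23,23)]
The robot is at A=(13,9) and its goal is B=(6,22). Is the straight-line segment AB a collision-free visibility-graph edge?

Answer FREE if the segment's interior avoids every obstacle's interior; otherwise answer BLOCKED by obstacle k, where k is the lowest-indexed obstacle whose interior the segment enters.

FREE

Obstacle 1 [(0,10) (10,14) (3,22)]:
  edge (0,10)–(10,14): clear
  edge (10,14)–(3,22): clear
  edge (3,22)–(0,10): clear
  midpoint (19/2,31/2) outside
  → clear
Obstacle 2 [(17,22) (23,6) (23,23)]:
  edge (17,22)–(23,6): clear
  edge (23,6)–(23,23): clear
  edge (23,23)–(17,22): clear
  midpoint (19/2,31/2) outside
  → clear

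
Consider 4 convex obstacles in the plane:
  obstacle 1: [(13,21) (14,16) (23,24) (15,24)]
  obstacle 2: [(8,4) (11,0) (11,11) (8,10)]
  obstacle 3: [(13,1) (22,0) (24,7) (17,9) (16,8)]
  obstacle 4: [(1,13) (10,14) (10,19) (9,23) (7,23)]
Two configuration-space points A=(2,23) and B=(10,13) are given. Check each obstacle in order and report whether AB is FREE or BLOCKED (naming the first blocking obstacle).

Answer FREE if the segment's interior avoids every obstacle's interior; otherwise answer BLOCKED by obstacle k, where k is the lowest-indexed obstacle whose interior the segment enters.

Obstacle 1 [(13,21) (14,16) (23,24) (15,24)]:
  edge (13,21)–(14,16): clear
  edge (14,16)–(23,24): clear
  edge (23,24)–(15,24): clear
  edge (15,24)–(13,21): clear
  midpoint (6,18) outside
  → clear
Obstacle 2 [(8,4) (11,0) (11,11) (8,10)]:
  edge (8,4)–(11,0): clear
  edge (11,0)–(11,11): clear
  edge (11,11)–(8,10): clear
  edge (8,10)–(8,4): clear
  midpoint (6,18) outside
  → clear
Obstacle 3 [(13,1) (22,0) (24,7) (17,9) (16,8)]:
  edge (13,1)–(22,0): clear
  edge (22,0)–(24,7): clear
  edge (24,7)–(17,9): clear
  edge (17,9)–(16,8): clear
  edge (16,8)–(13,1): clear
  midpoint (6,18) outside
  → clear
Obstacle 4 [(1,13) (10,14) (10,19) (9,23) (7,23)]:
  edge (1,13)–(10,14): crosses AB
  edge (10,14)–(10,19): clear
  edge (10,19)–(9,23): clear
  edge (9,23)–(7,23): clear
  edge (7,23)–(1,13): crosses AB
  → BLOCKED

BLOCKED by obstacle 4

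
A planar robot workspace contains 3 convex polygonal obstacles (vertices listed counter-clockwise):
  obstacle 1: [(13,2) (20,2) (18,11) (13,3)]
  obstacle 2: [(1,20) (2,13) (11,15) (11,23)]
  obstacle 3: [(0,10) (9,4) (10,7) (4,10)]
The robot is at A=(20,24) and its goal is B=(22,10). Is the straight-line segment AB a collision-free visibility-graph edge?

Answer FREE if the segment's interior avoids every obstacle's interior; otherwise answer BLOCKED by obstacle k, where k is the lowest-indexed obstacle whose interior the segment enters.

Obstacle 1 [(13,2) (20,2) (18,11) (13,3)]:
  edge (13,2)–(20,2): clear
  edge (20,2)–(18,11): clear
  edge (18,11)–(13,3): clear
  edge (13,3)–(13,2): clear
  midpoint (21,17) outside
  → clear
Obstacle 2 [(1,20) (2,13) (11,15) (11,23)]:
  edge (1,20)–(2,13): clear
  edge (2,13)–(11,15): clear
  edge (11,15)–(11,23): clear
  edge (11,23)–(1,20): clear
  midpoint (21,17) outside
  → clear
Obstacle 3 [(0,10) (9,4) (10,7) (4,10)]:
  edge (0,10)–(9,4): clear
  edge (9,4)–(10,7): clear
  edge (10,7)–(4,10): clear
  edge (4,10)–(0,10): clear
  midpoint (21,17) outside
  → clear

FREE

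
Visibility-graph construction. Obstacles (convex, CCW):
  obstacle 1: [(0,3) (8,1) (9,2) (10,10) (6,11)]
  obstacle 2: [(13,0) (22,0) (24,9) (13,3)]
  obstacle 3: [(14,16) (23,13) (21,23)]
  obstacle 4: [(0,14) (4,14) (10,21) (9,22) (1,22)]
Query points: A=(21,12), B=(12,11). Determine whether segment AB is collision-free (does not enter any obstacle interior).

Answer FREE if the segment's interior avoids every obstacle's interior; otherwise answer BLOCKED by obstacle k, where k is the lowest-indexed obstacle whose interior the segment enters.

FREE

Obstacle 1 [(0,3) (8,1) (9,2) (10,10) (6,11)]:
  edge (0,3)–(8,1): clear
  edge (8,1)–(9,2): clear
  edge (9,2)–(10,10): clear
  edge (10,10)–(6,11): clear
  edge (6,11)–(0,3): clear
  midpoint (33/2,23/2) outside
  → clear
Obstacle 2 [(13,0) (22,0) (24,9) (13,3)]:
  edge (13,0)–(22,0): clear
  edge (22,0)–(24,9): clear
  edge (24,9)–(13,3): clear
  edge (13,3)–(13,0): clear
  midpoint (33/2,23/2) outside
  → clear
Obstacle 3 [(14,16) (23,13) (21,23)]:
  edge (14,16)–(23,13): clear
  edge (23,13)–(21,23): clear
  edge (21,23)–(14,16): clear
  midpoint (33/2,23/2) outside
  → clear
Obstacle 4 [(0,14) (4,14) (10,21) (9,22) (1,22)]:
  edge (0,14)–(4,14): clear
  edge (4,14)–(10,21): clear
  edge (10,21)–(9,22): clear
  edge (9,22)–(1,22): clear
  edge (1,22)–(0,14): clear
  midpoint (33/2,23/2) outside
  → clear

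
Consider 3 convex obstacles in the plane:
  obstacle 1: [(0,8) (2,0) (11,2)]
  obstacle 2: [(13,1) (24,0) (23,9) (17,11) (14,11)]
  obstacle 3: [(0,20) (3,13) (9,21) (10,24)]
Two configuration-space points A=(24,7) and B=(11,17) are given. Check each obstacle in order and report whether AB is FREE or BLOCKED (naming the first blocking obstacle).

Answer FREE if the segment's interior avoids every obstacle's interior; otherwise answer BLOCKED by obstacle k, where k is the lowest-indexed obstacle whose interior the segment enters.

BLOCKED by obstacle 2

Obstacle 1 [(0,8) (2,0) (11,2)]:
  edge (0,8)–(2,0): clear
  edge (2,0)–(11,2): clear
  edge (11,2)–(0,8): clear
  midpoint (35/2,12) outside
  → clear
Obstacle 2 [(13,1) (24,0) (23,9) (17,11) (14,11)]:
  edge (13,1)–(24,0): clear
  edge (24,0)–(23,9): crosses AB
  edge (23,9)–(17,11): crosses AB
  edge (17,11)–(14,11): clear
  edge (14,11)–(13,1): clear
  → BLOCKED
Obstacle 3 [(0,20) (3,13) (9,21) (10,24)]:
  edge (0,20)–(3,13): clear
  edge (3,13)–(9,21): clear
  edge (9,21)–(10,24): clear
  edge (10,24)–(0,20): clear
  midpoint (35/2,12) outside
  → clear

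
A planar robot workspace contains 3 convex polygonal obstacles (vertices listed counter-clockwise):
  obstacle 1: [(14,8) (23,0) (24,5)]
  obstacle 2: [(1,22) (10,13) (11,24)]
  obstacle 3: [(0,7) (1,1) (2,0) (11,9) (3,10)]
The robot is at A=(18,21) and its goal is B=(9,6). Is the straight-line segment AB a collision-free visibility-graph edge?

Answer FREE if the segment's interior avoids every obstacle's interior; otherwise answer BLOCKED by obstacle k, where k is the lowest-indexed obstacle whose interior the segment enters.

Obstacle 1 [(14,8) (23,0) (24,5)]:
  edge (14,8)–(23,0): clear
  edge (23,0)–(24,5): clear
  edge (24,5)–(14,8): clear
  midpoint (27/2,27/2) outside
  → clear
Obstacle 2 [(1,22) (10,13) (11,24)]:
  edge (1,22)–(10,13): clear
  edge (10,13)–(11,24): clear
  edge (11,24)–(1,22): clear
  midpoint (27/2,27/2) outside
  → clear
Obstacle 3 [(0,7) (1,1) (2,0) (11,9) (3,10)]:
  edge (0,7)–(1,1): clear
  edge (1,1)–(2,0): clear
  edge (2,0)–(11,9): crosses AB
  edge (11,9)–(3,10): crosses AB
  edge (3,10)–(0,7): clear
  → BLOCKED

BLOCKED by obstacle 3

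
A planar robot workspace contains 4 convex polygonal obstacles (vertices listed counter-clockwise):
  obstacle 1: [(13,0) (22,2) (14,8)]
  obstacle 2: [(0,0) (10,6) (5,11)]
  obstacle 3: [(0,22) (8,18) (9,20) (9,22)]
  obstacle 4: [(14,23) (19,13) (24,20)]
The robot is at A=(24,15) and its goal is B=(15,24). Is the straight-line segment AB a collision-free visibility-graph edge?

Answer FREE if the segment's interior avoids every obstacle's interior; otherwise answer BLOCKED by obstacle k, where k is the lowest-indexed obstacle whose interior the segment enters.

BLOCKED by obstacle 4

Obstacle 1 [(13,0) (22,2) (14,8)]:
  edge (13,0)–(22,2): clear
  edge (22,2)–(14,8): clear
  edge (14,8)–(13,0): clear
  midpoint (39/2,39/2) outside
  → clear
Obstacle 2 [(0,0) (10,6) (5,11)]:
  edge (0,0)–(10,6): clear
  edge (10,6)–(5,11): clear
  edge (5,11)–(0,0): clear
  midpoint (39/2,39/2) outside
  → clear
Obstacle 3 [(0,22) (8,18) (9,20) (9,22)]:
  edge (0,22)–(8,18): clear
  edge (8,18)–(9,20): clear
  edge (9,20)–(9,22): clear
  edge (9,22)–(0,22): clear
  midpoint (39/2,39/2) outside
  → clear
Obstacle 4 [(14,23) (19,13) (24,20)]:
  edge (14,23)–(19,13): clear
  edge (19,13)–(24,20): crosses AB
  edge (24,20)–(14,23): crosses AB
  → BLOCKED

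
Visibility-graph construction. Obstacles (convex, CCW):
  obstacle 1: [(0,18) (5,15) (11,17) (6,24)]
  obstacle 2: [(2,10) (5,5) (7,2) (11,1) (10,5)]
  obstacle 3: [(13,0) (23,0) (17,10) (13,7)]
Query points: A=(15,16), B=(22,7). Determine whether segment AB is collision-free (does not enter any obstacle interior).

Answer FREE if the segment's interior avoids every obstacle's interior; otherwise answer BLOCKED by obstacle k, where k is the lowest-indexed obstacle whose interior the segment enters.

Obstacle 1 [(0,18) (5,15) (11,17) (6,24)]:
  edge (0,18)–(5,15): clear
  edge (5,15)–(11,17): clear
  edge (11,17)–(6,24): clear
  edge (6,24)–(0,18): clear
  midpoint (37/2,23/2) outside
  → clear
Obstacle 2 [(2,10) (5,5) (7,2) (11,1) (10,5)]:
  edge (2,10)–(5,5): clear
  edge (5,5)–(7,2): clear
  edge (7,2)–(11,1): clear
  edge (11,1)–(10,5): clear
  edge (10,5)–(2,10): clear
  midpoint (37/2,23/2) outside
  → clear
Obstacle 3 [(13,0) (23,0) (17,10) (13,7)]:
  edge (13,0)–(23,0): clear
  edge (23,0)–(17,10): clear
  edge (17,10)–(13,7): clear
  edge (13,7)–(13,0): clear
  midpoint (37/2,23/2) outside
  → clear

FREE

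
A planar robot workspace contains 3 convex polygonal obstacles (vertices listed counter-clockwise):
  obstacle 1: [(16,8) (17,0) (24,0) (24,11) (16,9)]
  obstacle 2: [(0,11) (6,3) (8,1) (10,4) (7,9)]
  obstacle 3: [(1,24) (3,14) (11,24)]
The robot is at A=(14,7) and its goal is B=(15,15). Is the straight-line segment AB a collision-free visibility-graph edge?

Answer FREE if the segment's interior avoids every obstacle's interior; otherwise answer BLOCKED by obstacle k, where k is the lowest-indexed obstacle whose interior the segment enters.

Obstacle 1 [(16,8) (17,0) (24,0) (24,11) (16,9)]:
  edge (16,8)–(17,0): clear
  edge (17,0)–(24,0): clear
  edge (24,0)–(24,11): clear
  edge (24,11)–(16,9): clear
  edge (16,9)–(16,8): clear
  midpoint (29/2,11) outside
  → clear
Obstacle 2 [(0,11) (6,3) (8,1) (10,4) (7,9)]:
  edge (0,11)–(6,3): clear
  edge (6,3)–(8,1): clear
  edge (8,1)–(10,4): clear
  edge (10,4)–(7,9): clear
  edge (7,9)–(0,11): clear
  midpoint (29/2,11) outside
  → clear
Obstacle 3 [(1,24) (3,14) (11,24)]:
  edge (1,24)–(3,14): clear
  edge (3,14)–(11,24): clear
  edge (11,24)–(1,24): clear
  midpoint (29/2,11) outside
  → clear

FREE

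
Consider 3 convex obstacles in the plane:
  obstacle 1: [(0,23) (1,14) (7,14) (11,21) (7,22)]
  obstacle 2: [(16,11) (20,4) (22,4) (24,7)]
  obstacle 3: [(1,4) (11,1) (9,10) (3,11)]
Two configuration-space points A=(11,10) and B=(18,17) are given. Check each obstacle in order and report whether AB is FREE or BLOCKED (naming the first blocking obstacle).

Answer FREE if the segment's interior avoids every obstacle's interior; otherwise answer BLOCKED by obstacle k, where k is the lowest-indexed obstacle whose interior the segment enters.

FREE

Obstacle 1 [(0,23) (1,14) (7,14) (11,21) (7,22)]:
  edge (0,23)–(1,14): clear
  edge (1,14)–(7,14): clear
  edge (7,14)–(11,21): clear
  edge (11,21)–(7,22): clear
  edge (7,22)–(0,23): clear
  midpoint (29/2,27/2) outside
  → clear
Obstacle 2 [(16,11) (20,4) (22,4) (24,7)]:
  edge (16,11)–(20,4): clear
  edge (20,4)–(22,4): clear
  edge (22,4)–(24,7): clear
  edge (24,7)–(16,11): clear
  midpoint (29/2,27/2) outside
  → clear
Obstacle 3 [(1,4) (11,1) (9,10) (3,11)]:
  edge (1,4)–(11,1): clear
  edge (11,1)–(9,10): clear
  edge (9,10)–(3,11): clear
  edge (3,11)–(1,4): clear
  midpoint (29/2,27/2) outside
  → clear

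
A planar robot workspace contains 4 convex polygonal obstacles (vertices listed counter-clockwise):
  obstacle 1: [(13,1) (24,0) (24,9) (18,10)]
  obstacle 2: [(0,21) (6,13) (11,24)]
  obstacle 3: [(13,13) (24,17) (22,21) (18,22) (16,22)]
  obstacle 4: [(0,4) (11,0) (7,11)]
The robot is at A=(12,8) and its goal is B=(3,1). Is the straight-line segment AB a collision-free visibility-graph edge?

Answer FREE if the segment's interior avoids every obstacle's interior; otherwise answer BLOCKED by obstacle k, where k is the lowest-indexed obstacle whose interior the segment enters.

Obstacle 1 [(13,1) (24,0) (24,9) (18,10)]:
  edge (13,1)–(24,0): clear
  edge (24,0)–(24,9): clear
  edge (24,9)–(18,10): clear
  edge (18,10)–(13,1): clear
  midpoint (15/2,9/2) outside
  → clear
Obstacle 2 [(0,21) (6,13) (11,24)]:
  edge (0,21)–(6,13): clear
  edge (6,13)–(11,24): clear
  edge (11,24)–(0,21): clear
  midpoint (15/2,9/2) outside
  → clear
Obstacle 3 [(13,13) (24,17) (22,21) (18,22) (16,22)]:
  edge (13,13)–(24,17): clear
  edge (24,17)–(22,21): clear
  edge (22,21)–(18,22): clear
  edge (18,22)–(16,22): clear
  edge (16,22)–(13,13): clear
  midpoint (15/2,9/2) outside
  → clear
Obstacle 4 [(0,4) (11,0) (7,11)]:
  edge (0,4)–(11,0): crosses AB
  edge (11,0)–(7,11): crosses AB
  edge (7,11)–(0,4): clear
  → BLOCKED

BLOCKED by obstacle 4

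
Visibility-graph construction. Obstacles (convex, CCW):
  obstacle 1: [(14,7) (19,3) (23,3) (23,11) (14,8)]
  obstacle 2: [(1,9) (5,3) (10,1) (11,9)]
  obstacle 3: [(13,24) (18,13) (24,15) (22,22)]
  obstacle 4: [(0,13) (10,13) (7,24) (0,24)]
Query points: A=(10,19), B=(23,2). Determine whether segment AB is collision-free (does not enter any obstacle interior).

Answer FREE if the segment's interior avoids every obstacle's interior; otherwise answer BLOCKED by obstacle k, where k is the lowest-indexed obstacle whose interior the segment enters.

BLOCKED by obstacle 1

Obstacle 1 [(14,7) (19,3) (23,3) (23,11) (14,8)]:
  edge (14,7)–(19,3): clear
  edge (19,3)–(23,3): crosses AB
  edge (23,3)–(23,11): clear
  edge (23,11)–(14,8): crosses AB
  edge (14,8)–(14,7): clear
  → BLOCKED
Obstacle 2 [(1,9) (5,3) (10,1) (11,9)]:
  edge (1,9)–(5,3): clear
  edge (5,3)–(10,1): clear
  edge (10,1)–(11,9): clear
  edge (11,9)–(1,9): clear
  midpoint (33/2,21/2) outside
  → clear
Obstacle 3 [(13,24) (18,13) (24,15) (22,22)]:
  edge (13,24)–(18,13): clear
  edge (18,13)–(24,15): clear
  edge (24,15)–(22,22): clear
  edge (22,22)–(13,24): clear
  midpoint (33/2,21/2) outside
  → clear
Obstacle 4 [(0,13) (10,13) (7,24) (0,24)]:
  edge (0,13)–(10,13): clear
  edge (10,13)–(7,24): clear
  edge (7,24)–(0,24): clear
  edge (0,24)–(0,13): clear
  midpoint (33/2,21/2) outside
  → clear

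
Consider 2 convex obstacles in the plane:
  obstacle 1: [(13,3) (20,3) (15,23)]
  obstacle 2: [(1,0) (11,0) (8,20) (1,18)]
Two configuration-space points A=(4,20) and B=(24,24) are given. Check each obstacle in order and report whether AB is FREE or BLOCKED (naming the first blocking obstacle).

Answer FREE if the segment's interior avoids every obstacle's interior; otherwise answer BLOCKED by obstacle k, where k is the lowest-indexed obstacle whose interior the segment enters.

BLOCKED by obstacle 1

Obstacle 1 [(13,3) (20,3) (15,23)]:
  edge (13,3)–(20,3): clear
  edge (20,3)–(15,23): crosses AB
  edge (15,23)–(13,3): crosses AB
  → BLOCKED
Obstacle 2 [(1,0) (11,0) (8,20) (1,18)]:
  edge (1,0)–(11,0): clear
  edge (11,0)–(8,20): clear
  edge (8,20)–(1,18): clear
  edge (1,18)–(1,0): clear
  midpoint (14,22) outside
  → clear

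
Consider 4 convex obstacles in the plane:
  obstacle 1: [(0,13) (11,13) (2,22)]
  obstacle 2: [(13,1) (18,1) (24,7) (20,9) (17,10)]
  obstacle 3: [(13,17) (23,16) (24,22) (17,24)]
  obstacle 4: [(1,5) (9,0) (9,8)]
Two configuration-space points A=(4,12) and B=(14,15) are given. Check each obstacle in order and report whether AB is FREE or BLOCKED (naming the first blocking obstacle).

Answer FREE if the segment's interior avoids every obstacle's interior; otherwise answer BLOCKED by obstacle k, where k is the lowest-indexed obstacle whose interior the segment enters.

BLOCKED by obstacle 1

Obstacle 1 [(0,13) (11,13) (2,22)]:
  edge (0,13)–(11,13): crosses AB
  edge (11,13)–(2,22): crosses AB
  edge (2,22)–(0,13): clear
  → BLOCKED
Obstacle 2 [(13,1) (18,1) (24,7) (20,9) (17,10)]:
  edge (13,1)–(18,1): clear
  edge (18,1)–(24,7): clear
  edge (24,7)–(20,9): clear
  edge (20,9)–(17,10): clear
  edge (17,10)–(13,1): clear
  midpoint (9,27/2) outside
  → clear
Obstacle 3 [(13,17) (23,16) (24,22) (17,24)]:
  edge (13,17)–(23,16): clear
  edge (23,16)–(24,22): clear
  edge (24,22)–(17,24): clear
  edge (17,24)–(13,17): clear
  midpoint (9,27/2) outside
  → clear
Obstacle 4 [(1,5) (9,0) (9,8)]:
  edge (1,5)–(9,0): clear
  edge (9,0)–(9,8): clear
  edge (9,8)–(1,5): clear
  midpoint (9,27/2) outside
  → clear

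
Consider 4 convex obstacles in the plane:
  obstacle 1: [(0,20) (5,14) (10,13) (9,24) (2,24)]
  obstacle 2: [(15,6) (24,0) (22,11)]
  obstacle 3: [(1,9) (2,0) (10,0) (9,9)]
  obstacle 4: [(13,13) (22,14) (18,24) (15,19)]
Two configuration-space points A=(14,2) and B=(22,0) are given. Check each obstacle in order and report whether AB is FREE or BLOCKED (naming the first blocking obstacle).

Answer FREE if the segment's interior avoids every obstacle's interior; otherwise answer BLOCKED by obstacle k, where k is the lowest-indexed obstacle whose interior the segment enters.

Obstacle 1 [(0,20) (5,14) (10,13) (9,24) (2,24)]:
  edge (0,20)–(5,14): clear
  edge (5,14)–(10,13): clear
  edge (10,13)–(9,24): clear
  edge (9,24)–(2,24): clear
  edge (2,24)–(0,20): clear
  midpoint (18,1) outside
  → clear
Obstacle 2 [(15,6) (24,0) (22,11)]:
  edge (15,6)–(24,0): clear
  edge (24,0)–(22,11): clear
  edge (22,11)–(15,6): clear
  midpoint (18,1) outside
  → clear
Obstacle 3 [(1,9) (2,0) (10,0) (9,9)]:
  edge (1,9)–(2,0): clear
  edge (2,0)–(10,0): clear
  edge (10,0)–(9,9): clear
  edge (9,9)–(1,9): clear
  midpoint (18,1) outside
  → clear
Obstacle 4 [(13,13) (22,14) (18,24) (15,19)]:
  edge (13,13)–(22,14): clear
  edge (22,14)–(18,24): clear
  edge (18,24)–(15,19): clear
  edge (15,19)–(13,13): clear
  midpoint (18,1) outside
  → clear

FREE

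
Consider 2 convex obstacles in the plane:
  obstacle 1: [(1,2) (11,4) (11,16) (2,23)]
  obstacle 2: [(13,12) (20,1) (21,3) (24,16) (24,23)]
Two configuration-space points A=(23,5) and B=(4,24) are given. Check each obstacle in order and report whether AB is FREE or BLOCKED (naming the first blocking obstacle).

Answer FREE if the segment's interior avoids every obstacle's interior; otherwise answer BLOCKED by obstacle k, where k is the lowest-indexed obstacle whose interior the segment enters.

BLOCKED by obstacle 2

Obstacle 1 [(1,2) (11,4) (11,16) (2,23)]:
  edge (1,2)–(11,4): clear
  edge (11,4)–(11,16): clear
  edge (11,16)–(2,23): clear
  edge (2,23)–(1,2): clear
  midpoint (27/2,29/2) outside
  → clear
Obstacle 2 [(13,12) (20,1) (21,3) (24,16) (24,23)]:
  edge (13,12)–(20,1): clear
  edge (20,1)–(21,3): clear
  edge (21,3)–(24,16): crosses AB
  edge (24,16)–(24,23): clear
  edge (24,23)–(13,12): crosses AB
  → BLOCKED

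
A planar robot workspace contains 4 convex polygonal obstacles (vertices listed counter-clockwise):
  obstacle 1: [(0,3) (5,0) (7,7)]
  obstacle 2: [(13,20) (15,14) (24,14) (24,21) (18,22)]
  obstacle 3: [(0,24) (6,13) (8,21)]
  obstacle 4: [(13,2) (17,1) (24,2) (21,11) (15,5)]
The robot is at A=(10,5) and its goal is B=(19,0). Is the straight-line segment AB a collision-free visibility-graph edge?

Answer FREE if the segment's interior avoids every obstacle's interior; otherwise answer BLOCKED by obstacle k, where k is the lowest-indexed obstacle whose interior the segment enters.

Obstacle 1 [(0,3) (5,0) (7,7)]:
  edge (0,3)–(5,0): clear
  edge (5,0)–(7,7): clear
  edge (7,7)–(0,3): clear
  midpoint (29/2,5/2) outside
  → clear
Obstacle 2 [(13,20) (15,14) (24,14) (24,21) (18,22)]:
  edge (13,20)–(15,14): clear
  edge (15,14)–(24,14): clear
  edge (24,14)–(24,21): clear
  edge (24,21)–(18,22): clear
  edge (18,22)–(13,20): clear
  midpoint (29/2,5/2) outside
  → clear
Obstacle 3 [(0,24) (6,13) (8,21)]:
  edge (0,24)–(6,13): clear
  edge (6,13)–(8,21): clear
  edge (8,21)–(0,24): clear
  midpoint (29/2,5/2) outside
  → clear
Obstacle 4 [(13,2) (17,1) (24,2) (21,11) (15,5)]:
  edge (13,2)–(17,1): clear
  edge (17,1)–(24,2): crosses AB
  edge (24,2)–(21,11): clear
  edge (21,11)–(15,5): clear
  edge (15,5)–(13,2): crosses AB
  → BLOCKED

BLOCKED by obstacle 4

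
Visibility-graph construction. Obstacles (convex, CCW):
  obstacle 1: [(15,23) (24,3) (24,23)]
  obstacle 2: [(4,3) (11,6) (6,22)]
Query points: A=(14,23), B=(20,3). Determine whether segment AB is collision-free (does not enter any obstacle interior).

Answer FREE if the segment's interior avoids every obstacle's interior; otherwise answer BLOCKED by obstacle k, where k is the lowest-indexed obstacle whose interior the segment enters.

FREE

Obstacle 1 [(15,23) (24,3) (24,23)]:
  edge (15,23)–(24,3): clear
  edge (24,3)–(24,23): clear
  edge (24,23)–(15,23): clear
  midpoint (17,13) outside
  → clear
Obstacle 2 [(4,3) (11,6) (6,22)]:
  edge (4,3)–(11,6): clear
  edge (11,6)–(6,22): clear
  edge (6,22)–(4,3): clear
  midpoint (17,13) outside
  → clear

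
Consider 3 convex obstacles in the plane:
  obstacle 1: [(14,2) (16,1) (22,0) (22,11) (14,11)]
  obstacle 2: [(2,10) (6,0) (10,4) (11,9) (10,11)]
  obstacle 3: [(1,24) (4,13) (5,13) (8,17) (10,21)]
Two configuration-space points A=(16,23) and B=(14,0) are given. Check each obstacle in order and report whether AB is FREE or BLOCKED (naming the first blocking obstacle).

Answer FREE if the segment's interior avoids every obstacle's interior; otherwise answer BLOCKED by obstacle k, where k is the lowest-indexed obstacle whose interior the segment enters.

Obstacle 1 [(14,2) (16,1) (22,0) (22,11) (14,11)]:
  edge (14,2)–(16,1): crosses AB
  edge (16,1)–(22,0): clear
  edge (22,0)–(22,11): clear
  edge (22,11)–(14,11): crosses AB
  edge (14,11)–(14,2): clear
  → BLOCKED
Obstacle 2 [(2,10) (6,0) (10,4) (11,9) (10,11)]:
  edge (2,10)–(6,0): clear
  edge (6,0)–(10,4): clear
  edge (10,4)–(11,9): clear
  edge (11,9)–(10,11): clear
  edge (10,11)–(2,10): clear
  midpoint (15,23/2) outside
  → clear
Obstacle 3 [(1,24) (4,13) (5,13) (8,17) (10,21)]:
  edge (1,24)–(4,13): clear
  edge (4,13)–(5,13): clear
  edge (5,13)–(8,17): clear
  edge (8,17)–(10,21): clear
  edge (10,21)–(1,24): clear
  midpoint (15,23/2) outside
  → clear

BLOCKED by obstacle 1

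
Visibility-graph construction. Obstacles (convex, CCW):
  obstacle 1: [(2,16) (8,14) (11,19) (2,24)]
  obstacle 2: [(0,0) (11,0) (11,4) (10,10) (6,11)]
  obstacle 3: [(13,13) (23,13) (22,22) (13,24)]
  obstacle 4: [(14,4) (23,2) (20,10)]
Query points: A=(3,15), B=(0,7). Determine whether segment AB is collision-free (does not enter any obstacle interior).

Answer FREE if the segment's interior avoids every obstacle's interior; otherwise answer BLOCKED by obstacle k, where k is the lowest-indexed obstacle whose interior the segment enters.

FREE

Obstacle 1 [(2,16) (8,14) (11,19) (2,24)]:
  edge (2,16)–(8,14): clear
  edge (8,14)–(11,19): clear
  edge (11,19)–(2,24): clear
  edge (2,24)–(2,16): clear
  midpoint (3/2,11) outside
  → clear
Obstacle 2 [(0,0) (11,0) (11,4) (10,10) (6,11)]:
  edge (0,0)–(11,0): clear
  edge (11,0)–(11,4): clear
  edge (11,4)–(10,10): clear
  edge (10,10)–(6,11): clear
  edge (6,11)–(0,0): clear
  midpoint (3/2,11) outside
  → clear
Obstacle 3 [(13,13) (23,13) (22,22) (13,24)]:
  edge (13,13)–(23,13): clear
  edge (23,13)–(22,22): clear
  edge (22,22)–(13,24): clear
  edge (13,24)–(13,13): clear
  midpoint (3/2,11) outside
  → clear
Obstacle 4 [(14,4) (23,2) (20,10)]:
  edge (14,4)–(23,2): clear
  edge (23,2)–(20,10): clear
  edge (20,10)–(14,4): clear
  midpoint (3/2,11) outside
  → clear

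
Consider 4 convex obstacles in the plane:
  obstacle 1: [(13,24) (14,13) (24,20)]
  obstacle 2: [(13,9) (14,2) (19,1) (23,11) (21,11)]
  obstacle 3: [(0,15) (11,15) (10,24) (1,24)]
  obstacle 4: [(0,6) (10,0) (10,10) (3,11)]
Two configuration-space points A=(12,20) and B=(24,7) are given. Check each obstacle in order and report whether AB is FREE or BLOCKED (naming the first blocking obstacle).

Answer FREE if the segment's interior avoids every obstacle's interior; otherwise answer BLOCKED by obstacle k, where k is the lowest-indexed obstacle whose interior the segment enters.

BLOCKED by obstacle 1

Obstacle 1 [(13,24) (14,13) (24,20)]:
  edge (13,24)–(14,13): crosses AB
  edge (14,13)–(24,20): crosses AB
  edge (24,20)–(13,24): clear
  → BLOCKED
Obstacle 2 [(13,9) (14,2) (19,1) (23,11) (21,11)]:
  edge (13,9)–(14,2): clear
  edge (14,2)–(19,1): clear
  edge (19,1)–(23,11): crosses AB
  edge (23,11)–(21,11): clear
  edge (21,11)–(13,9): crosses AB
  → BLOCKED
Obstacle 3 [(0,15) (11,15) (10,24) (1,24)]:
  edge (0,15)–(11,15): clear
  edge (11,15)–(10,24): clear
  edge (10,24)–(1,24): clear
  edge (1,24)–(0,15): clear
  midpoint (18,27/2) outside
  → clear
Obstacle 4 [(0,6) (10,0) (10,10) (3,11)]:
  edge (0,6)–(10,0): clear
  edge (10,0)–(10,10): clear
  edge (10,10)–(3,11): clear
  edge (3,11)–(0,6): clear
  midpoint (18,27/2) outside
  → clear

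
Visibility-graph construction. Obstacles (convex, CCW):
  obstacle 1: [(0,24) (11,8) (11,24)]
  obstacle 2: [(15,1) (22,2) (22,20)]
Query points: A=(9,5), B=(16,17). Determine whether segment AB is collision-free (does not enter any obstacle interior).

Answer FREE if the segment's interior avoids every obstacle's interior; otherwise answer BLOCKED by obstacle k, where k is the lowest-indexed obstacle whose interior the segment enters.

BLOCKED by obstacle 1

Obstacle 1 [(0,24) (11,8) (11,24)]:
  edge (0,24)–(11,8): crosses AB
  edge (11,8)–(11,24): crosses AB
  edge (11,24)–(0,24): clear
  → BLOCKED
Obstacle 2 [(15,1) (22,2) (22,20)]:
  edge (15,1)–(22,2): clear
  edge (22,2)–(22,20): clear
  edge (22,20)–(15,1): clear
  midpoint (25/2,11) outside
  → clear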